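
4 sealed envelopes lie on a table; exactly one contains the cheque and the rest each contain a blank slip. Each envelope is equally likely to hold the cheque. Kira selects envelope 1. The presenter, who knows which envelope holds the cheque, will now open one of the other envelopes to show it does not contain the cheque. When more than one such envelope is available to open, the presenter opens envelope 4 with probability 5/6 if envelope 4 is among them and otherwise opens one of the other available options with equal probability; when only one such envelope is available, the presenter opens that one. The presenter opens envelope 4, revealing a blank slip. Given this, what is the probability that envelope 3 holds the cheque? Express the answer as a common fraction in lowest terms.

Consider each possible location of the cheque in turn.
If it is in any of envelopes 1, 2, and 3 (prior 1/4 each): envelope 4 is available, opened with probability 5/6; weight (1/4)·(5/6) = 5/24 each.
If it is in envelope 4 (prior 1/4): the presenter opened envelope 4, so this case is ruled out; weight (1/4)·0 = 0.
The weights sum to 5/8.
So P(the cheque in envelope 3 | the presenter opened envelope 4) = (5/24) / (5/8) = 1/3.

1/3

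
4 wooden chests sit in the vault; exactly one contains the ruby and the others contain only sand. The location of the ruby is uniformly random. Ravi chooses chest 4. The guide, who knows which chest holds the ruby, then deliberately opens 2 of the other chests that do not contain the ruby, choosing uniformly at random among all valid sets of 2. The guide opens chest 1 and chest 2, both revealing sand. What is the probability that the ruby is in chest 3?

Apply Bayes' rule, conditioning on where the ruby actually is.
If it is in either of chests 1 and 2 (prior 1/4 each): that chest was opened and seen not to hold the prize — ruled out; weight (1/4)·0 = 0 each.
If it is in chest 3 (prior 1/4): the guide has no choice, probability 1; weight (1/4)·1 = 1/4.
If it is in chest 4 (prior 1/4): the guide has 3 equally likely choices, so probability 1/3; weight (1/4)·(1/3) = 1/12.
The weights sum to 1/3.
So P(the ruby in chest 3 | the guide opened chest 1 and chest 2) = (1/4) / (1/3) = 3/4.

3/4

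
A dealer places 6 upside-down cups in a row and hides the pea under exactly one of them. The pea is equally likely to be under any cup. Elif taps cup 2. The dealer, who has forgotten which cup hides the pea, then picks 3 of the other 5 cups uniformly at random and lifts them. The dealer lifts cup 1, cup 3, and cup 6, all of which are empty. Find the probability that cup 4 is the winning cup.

1/3

Condition on the true location of the pea.
If it is under any of cups 1, 3, and 6 (prior 1/6 each): that cup was opened and seen not to hold the prize — ruled out; weight (1/6)·0 = 0 each.
If it is under any of cups 2, 4, and 5 (prior 1/6 each): the dealer picks exactly this set with probability 1/10 regardless, and none is the prize; weight (1/6)·(1/10) = 1/60 each.
The weights sum to 1/20.
So P(the pea under cup 4 | the dealer opened cup 1, cup 3, and cup 6) = (1/60) / (1/20) = 1/3.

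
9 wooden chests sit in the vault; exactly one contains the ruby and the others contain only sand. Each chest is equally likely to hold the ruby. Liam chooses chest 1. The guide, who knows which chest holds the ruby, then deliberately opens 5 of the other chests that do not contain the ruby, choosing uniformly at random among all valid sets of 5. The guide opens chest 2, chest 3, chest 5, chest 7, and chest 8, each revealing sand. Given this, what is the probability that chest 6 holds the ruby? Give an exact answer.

Consider each possible location of the ruby in turn.
If it is in chest 1 (prior 1/9): the guide has 56 equally likely choices, so probability 1/56; weight (1/9)·(1/56) = 1/504.
If it is in any of chests 2, 3, 5, 7, and 8 (prior 1/9 each): that chest was opened and seen not to hold the prize — ruled out; weight (1/9)·0 = 0 each.
If it is in any of chests 4, 6, and 9 (prior 1/9 each): the guide has 21 equally likely choices, so probability 1/21; weight (1/9)·(1/21) = 1/189 each.
The weights sum to 1/56.
So P(the ruby in chest 6 | the guide opened chest 2, chest 3, chest 5, chest 7, and chest 8) = (1/189) / (1/56) = 8/27.

8/27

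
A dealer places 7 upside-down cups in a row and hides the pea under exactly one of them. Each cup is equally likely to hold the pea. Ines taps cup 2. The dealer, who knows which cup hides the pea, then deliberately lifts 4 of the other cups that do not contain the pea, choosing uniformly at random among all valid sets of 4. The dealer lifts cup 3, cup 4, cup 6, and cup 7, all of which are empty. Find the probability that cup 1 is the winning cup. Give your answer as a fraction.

Condition on the true location of the pea.
If it is under either of cups 1 and 5 (prior 1/7 each): the dealer has 5 equally likely choices, so probability 1/5; weight (1/7)·(1/5) = 1/35 each.
If it is under cup 2 (prior 1/7): the dealer has 15 equally likely choices, so probability 1/15; weight (1/7)·(1/15) = 1/105.
If it is under any of cups 3, 4, 6, and 7 (prior 1/7 each): that cup was opened and seen not to hold the prize — ruled out; weight (1/7)·0 = 0 each.
The weights sum to 1/15.
So P(the pea under cup 1 | the dealer opened cup 3, cup 4, cup 6, and cup 7) = (1/35) / (1/15) = 3/7.

3/7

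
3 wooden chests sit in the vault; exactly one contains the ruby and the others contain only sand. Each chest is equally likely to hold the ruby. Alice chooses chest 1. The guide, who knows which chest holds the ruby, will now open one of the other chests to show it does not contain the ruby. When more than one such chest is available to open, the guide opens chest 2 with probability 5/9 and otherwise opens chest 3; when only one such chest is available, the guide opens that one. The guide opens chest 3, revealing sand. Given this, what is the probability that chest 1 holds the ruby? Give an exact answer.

4/13

Condition on the true location of the ruby.
If it is in chest 1 (prior 1/3): chest 2 is available but not opened, probability 4/9; weight (1/3)·(4/9) = 4/27.
If it is in chest 2 (prior 1/3): only chest 3 is available, probability 1; weight (1/3)·1 = 1/3.
If it is in chest 3 (prior 1/3): the guide opened chest 3, so this case is ruled out; weight (1/3)·0 = 0.
The weights sum to 13/27.
So P(the ruby in chest 1 | the guide opened chest 3) = (4/27) / (13/27) = 4/13.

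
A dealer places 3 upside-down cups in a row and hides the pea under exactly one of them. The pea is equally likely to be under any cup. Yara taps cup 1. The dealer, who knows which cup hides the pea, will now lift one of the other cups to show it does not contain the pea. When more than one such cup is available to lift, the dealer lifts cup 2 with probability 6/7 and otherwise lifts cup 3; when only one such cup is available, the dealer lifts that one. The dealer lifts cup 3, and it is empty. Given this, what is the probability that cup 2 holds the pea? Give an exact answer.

Consider each possible location of the pea in turn.
If it is under cup 1 (prior 1/3): cup 2 is available but not opened, probability 1/7; weight (1/3)·(1/7) = 1/21.
If it is under cup 2 (prior 1/3): only cup 3 is available, probability 1; weight (1/3)·1 = 1/3.
If it is under cup 3 (prior 1/3): the dealer opened cup 3, so this case is ruled out; weight (1/3)·0 = 0.
The weights sum to 8/21.
So P(the pea under cup 2 | the dealer opened cup 3) = (1/3) / (8/21) = 7/8.

7/8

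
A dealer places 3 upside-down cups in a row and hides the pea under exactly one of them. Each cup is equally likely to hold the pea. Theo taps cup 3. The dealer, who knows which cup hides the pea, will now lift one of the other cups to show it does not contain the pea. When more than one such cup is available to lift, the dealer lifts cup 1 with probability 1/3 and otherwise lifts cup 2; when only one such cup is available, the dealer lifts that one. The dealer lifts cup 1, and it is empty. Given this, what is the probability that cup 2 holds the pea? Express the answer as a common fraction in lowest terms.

3/4

Consider each possible location of the pea in turn.
If it is under cup 1 (prior 1/3): the dealer opened cup 1, so this case is ruled out; weight (1/3)·0 = 0.
If it is under cup 2 (prior 1/3): only cup 1 is available, probability 1; weight (1/3)·1 = 1/3.
If it is under cup 3 (prior 1/3): cup 1 is available, opened with probability 1/3; weight (1/3)·(1/3) = 1/9.
The weights sum to 4/9.
So P(the pea under cup 2 | the dealer opened cup 1) = (1/3) / (4/9) = 3/4.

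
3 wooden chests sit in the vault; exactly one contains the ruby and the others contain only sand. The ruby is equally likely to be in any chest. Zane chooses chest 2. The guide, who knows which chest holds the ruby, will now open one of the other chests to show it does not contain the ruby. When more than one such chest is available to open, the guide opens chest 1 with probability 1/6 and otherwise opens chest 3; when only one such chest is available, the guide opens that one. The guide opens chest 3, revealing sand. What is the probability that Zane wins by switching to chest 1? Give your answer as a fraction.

6/11

Consider each possible location of the ruby in turn.
If it is in chest 1 (prior 1/3): only chest 3 is available, probability 1; weight (1/3)·1 = 1/3.
If it is in chest 2 (prior 1/3): chest 1 is available but not opened, probability 5/6; weight (1/3)·(5/6) = 5/18.
If it is in chest 3 (prior 1/3): the guide opened chest 3, so this case is ruled out; weight (1/3)·0 = 0.
The weights sum to 11/18.
So P(the ruby in chest 1 | the guide opened chest 3) = (1/3) / (11/18) = 6/11.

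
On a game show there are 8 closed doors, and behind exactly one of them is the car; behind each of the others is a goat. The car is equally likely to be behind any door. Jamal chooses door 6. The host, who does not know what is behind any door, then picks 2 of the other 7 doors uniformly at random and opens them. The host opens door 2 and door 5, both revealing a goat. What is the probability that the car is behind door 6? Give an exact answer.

Consider each possible location of the car in turn.
If it is behind any of doors 1, 3, 4, 6, 7, and 8 (prior 1/8 each): the host picks exactly this set with probability 1/21 regardless, and none is the prize; weight (1/8)·(1/21) = 1/168 each.
If it is behind either of doors 2 and 5 (prior 1/8 each): that door was opened and seen not to hold the prize — ruled out; weight (1/8)·0 = 0 each.
The weights sum to 1/28.
So P(the car behind door 6 | the host opened door 2 and door 5) = (1/168) / (1/28) = 1/6.

1/6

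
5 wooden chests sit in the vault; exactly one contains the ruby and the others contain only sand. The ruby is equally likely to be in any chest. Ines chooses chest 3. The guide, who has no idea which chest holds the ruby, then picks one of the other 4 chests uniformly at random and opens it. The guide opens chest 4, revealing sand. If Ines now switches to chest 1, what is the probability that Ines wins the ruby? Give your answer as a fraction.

Because the guide chose which chest to open without knowing where the ruby is, the choice is independent of the prize location. Learning that chest 4 does not hold the ruby simply rules out that one location and leaves the remaining 4 chests still equally likely by symmetry.
So P(the ruby in chest 1) = 1/4.

1/4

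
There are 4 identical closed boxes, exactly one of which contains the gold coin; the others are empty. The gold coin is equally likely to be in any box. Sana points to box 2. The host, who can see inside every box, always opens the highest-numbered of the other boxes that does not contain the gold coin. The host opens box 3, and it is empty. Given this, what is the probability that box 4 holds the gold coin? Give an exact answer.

Consider each possible location of the gold coin in turn.
If it is in either of boxes 1 and 2 (prior 1/4 each): the host would have opened box 4 instead, probability 0; weight (1/4)·0 = 0 each.
If it is in box 3 (prior 1/4): the host opened box 3, so this case is ruled out; weight (1/4)·0 = 0.
If it is in box 4 (prior 1/4): box 3 is the highest-numbered option available, probability 1; weight (1/4)·1 = 1/4.
The weights sum to 1/4.
So P(the gold coin in box 4 | the host opened box 3) = (1/4) / (1/4) = 1.

1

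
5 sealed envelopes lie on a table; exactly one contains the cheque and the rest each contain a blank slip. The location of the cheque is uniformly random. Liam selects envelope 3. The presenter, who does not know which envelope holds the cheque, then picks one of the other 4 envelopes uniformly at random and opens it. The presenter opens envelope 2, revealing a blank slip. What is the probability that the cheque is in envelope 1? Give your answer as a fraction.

1/4

Consider each possible location of the cheque in turn.
If it is in any of envelopes 1, 3, 4, and 5 (prior 1/5 each): the presenter picks envelope 2 with probability 1/4 regardless, and it is not the prize; weight (1/5)·(1/4) = 1/20 each.
If it is in envelope 2 (prior 1/5): the presenter opened envelope 2, so this case is ruled out; weight (1/5)·0 = 0.
The weights sum to 1/5.
So P(the cheque in envelope 1 | the presenter opened envelope 2) = (1/20) / (1/5) = 1/4.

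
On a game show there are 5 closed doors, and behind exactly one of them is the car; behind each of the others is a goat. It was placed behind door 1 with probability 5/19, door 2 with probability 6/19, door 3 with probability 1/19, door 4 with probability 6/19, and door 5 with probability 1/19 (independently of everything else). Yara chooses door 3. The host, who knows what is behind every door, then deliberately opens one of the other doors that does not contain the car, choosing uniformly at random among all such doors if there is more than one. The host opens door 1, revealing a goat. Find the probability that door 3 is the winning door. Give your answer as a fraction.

Apply Bayes' rule, conditioning on where the car actually is.
If it is behind door 1 (prior 5/19): the host opened door 1, so this case is ruled out; weight (5/19)·0 = 0.
If it is behind either of doors 2 and 4 (prior 6/19 each): the host has 3 equally likely choices, so probability 1/3; weight (6/19)·(1/3) = 2/19 each.
If it is behind door 3 (prior 1/19): the host has 4 equally likely choices, so probability 1/4; weight (1/19)·(1/4) = 1/76.
If it is behind door 5 (prior 1/19): the host has 3 equally likely choices, so probability 1/3; weight (1/19)·(1/3) = 1/57.
The weights sum to 55/228.
So P(the car behind door 3 | the host opened door 1) = (1/76) / (55/228) = 3/55.

3/55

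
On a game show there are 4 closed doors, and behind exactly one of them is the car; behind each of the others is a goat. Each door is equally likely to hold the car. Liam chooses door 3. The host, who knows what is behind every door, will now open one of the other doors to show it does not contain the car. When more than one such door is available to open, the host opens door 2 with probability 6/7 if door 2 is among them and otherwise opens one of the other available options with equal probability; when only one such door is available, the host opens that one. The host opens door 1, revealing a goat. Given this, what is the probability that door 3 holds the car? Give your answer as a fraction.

Apply Bayes' rule, conditioning on where the car actually is.
If it is behind door 1 (prior 1/4): the host opened door 1, so this case is ruled out; weight (1/4)·0 = 0.
If it is behind door 2 (prior 1/4): door 2 holds the prize so is unavailable; the host chooses uniformly among the 2 others, probability 1/2; weight (1/4)·(1/2) = 1/8.
If it is behind door 3 (prior 1/4): door 2 is available but not opened; door 1 gets probability (1 − 6/7)/2 = 1/14; weight (1/4)·(1/14) = 1/56.
If it is behind door 4 (prior 1/4): door 2 is available but not opened, probability 1/7; weight (1/4)·(1/7) = 1/28.
The weights sum to 5/28.
So P(the car behind door 3 | the host opened door 1) = (1/56) / (5/28) = 1/10.

1/10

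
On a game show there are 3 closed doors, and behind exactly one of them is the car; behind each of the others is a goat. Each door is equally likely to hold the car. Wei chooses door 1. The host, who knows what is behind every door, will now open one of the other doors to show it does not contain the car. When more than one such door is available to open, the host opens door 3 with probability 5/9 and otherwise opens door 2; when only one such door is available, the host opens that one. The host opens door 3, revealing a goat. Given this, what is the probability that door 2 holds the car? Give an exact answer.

Condition on the true location of the car.
If it is behind door 1 (prior 1/3): door 3 is available, opened with probability 5/9; weight (1/3)·(5/9) = 5/27.
If it is behind door 2 (prior 1/3): only door 3 is available, probability 1; weight (1/3)·1 = 1/3.
If it is behind door 3 (prior 1/3): the host opened door 3, so this case is ruled out; weight (1/3)·0 = 0.
The weights sum to 14/27.
So P(the car behind door 2 | the host opened door 3) = (1/3) / (14/27) = 9/14.

9/14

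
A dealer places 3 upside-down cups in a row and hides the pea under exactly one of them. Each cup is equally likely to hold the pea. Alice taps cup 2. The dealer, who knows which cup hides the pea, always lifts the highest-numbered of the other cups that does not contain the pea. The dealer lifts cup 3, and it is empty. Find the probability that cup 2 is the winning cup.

1/2

Condition on the true location of the pea.
If it is under either of cups 1 and 2 (prior 1/3 each): cup 3 is the highest-numbered option available, probability 1; weight (1/3)·1 = 1/3 each.
If it is under cup 3 (prior 1/3): the dealer opened cup 3, so this case is ruled out; weight (1/3)·0 = 0.
The weights sum to 2/3.
So P(the pea under cup 2 | the dealer opened cup 3) = (1/3) / (2/3) = 1/2.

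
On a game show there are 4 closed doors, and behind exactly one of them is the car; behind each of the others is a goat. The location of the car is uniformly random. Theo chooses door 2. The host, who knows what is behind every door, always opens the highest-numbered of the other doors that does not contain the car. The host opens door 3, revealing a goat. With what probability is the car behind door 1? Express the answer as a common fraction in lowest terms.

Condition on the true location of the car.
If it is behind either of doors 1 and 2 (prior 1/4 each): the host would have opened door 4 instead, probability 0; weight (1/4)·0 = 0 each.
If it is behind door 3 (prior 1/4): the host opened door 3, so this case is ruled out; weight (1/4)·0 = 0.
If it is behind door 4 (prior 1/4): door 3 is the highest-numbered option available, probability 1; weight (1/4)·1 = 1/4.
The weights sum to 1/4.
So P(the car behind door 1 | the host opened door 3) = 0 / (1/4) = 0.

0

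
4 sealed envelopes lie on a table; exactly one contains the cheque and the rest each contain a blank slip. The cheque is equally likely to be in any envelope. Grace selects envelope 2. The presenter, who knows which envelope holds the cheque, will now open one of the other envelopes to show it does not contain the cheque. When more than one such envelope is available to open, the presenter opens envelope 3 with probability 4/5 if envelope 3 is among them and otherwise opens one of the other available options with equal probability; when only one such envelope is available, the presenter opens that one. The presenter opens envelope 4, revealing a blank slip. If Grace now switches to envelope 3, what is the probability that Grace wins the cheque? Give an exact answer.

Apply Bayes' rule, conditioning on where the cheque actually is.
If it is in envelope 1 (prior 1/4): envelope 3 is available but not opened, probability 1/5; weight (1/4)·(1/5) = 1/20.
If it is in envelope 2 (prior 1/4): envelope 3 is available but not opened; envelope 4 gets probability (1 − 4/5)/2 = 1/10; weight (1/4)·(1/10) = 1/40.
If it is in envelope 3 (prior 1/4): envelope 3 holds the prize so is unavailable; the presenter chooses uniformly among the 2 others, probability 1/2; weight (1/4)·(1/2) = 1/8.
If it is in envelope 4 (prior 1/4): the presenter opened envelope 4, so this case is ruled out; weight (1/4)·0 = 0.
The weights sum to 1/5.
So P(the cheque in envelope 3 | the presenter opened envelope 4) = (1/8) / (1/5) = 5/8.

5/8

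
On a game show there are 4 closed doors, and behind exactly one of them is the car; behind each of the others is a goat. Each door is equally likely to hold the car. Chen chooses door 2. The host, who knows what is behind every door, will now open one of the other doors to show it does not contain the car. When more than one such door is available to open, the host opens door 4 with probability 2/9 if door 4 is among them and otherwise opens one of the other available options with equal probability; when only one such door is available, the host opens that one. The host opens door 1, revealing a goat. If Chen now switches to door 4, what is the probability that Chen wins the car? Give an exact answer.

3/10

Consider each possible location of the car in turn.
If it is behind door 1 (prior 1/4): the host opened door 1, so this case is ruled out; weight (1/4)·0 = 0.
If it is behind door 2 (prior 1/4): door 4 is available but not opened; door 1 gets probability (1 − 2/9)/2 = 7/18; weight (1/4)·(7/18) = 7/72.
If it is behind door 3 (prior 1/4): door 4 is available but not opened, probability 7/9; weight (1/4)·(7/9) = 7/36.
If it is behind door 4 (prior 1/4): door 4 holds the prize so is unavailable; the host chooses uniformly among the 2 others, probability 1/2; weight (1/4)·(1/2) = 1/8.
The weights sum to 5/12.
So P(the car behind door 4 | the host opened door 1) = (1/8) / (5/12) = 3/10.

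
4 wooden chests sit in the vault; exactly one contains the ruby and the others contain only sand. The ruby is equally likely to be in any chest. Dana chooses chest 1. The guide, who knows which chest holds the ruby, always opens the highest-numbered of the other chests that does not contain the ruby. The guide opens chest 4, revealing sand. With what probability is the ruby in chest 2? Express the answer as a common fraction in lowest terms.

1/3

Consider each possible location of the ruby in turn.
If it is in any of chests 1, 2, and 3 (prior 1/4 each): chest 4 is the highest-numbered option available, probability 1; weight (1/4)·1 = 1/4 each.
If it is in chest 4 (prior 1/4): the guide opened chest 4, so this case is ruled out; weight (1/4)·0 = 0.
The weights sum to 3/4.
So P(the ruby in chest 2 | the guide opened chest 4) = (1/4) / (3/4) = 1/3.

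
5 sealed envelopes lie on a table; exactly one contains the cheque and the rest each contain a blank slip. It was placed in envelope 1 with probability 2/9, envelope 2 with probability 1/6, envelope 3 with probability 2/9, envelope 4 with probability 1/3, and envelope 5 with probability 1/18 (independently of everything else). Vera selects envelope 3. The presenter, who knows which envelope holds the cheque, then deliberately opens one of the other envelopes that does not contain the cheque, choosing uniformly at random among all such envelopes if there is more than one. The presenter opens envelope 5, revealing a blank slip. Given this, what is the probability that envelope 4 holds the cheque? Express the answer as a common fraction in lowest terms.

Condition on the true location of the cheque.
If it is in envelope 1 (prior 2/9): the presenter has 3 equally likely choices, so probability 1/3; weight (2/9)·(1/3) = 2/27.
If it is in envelope 2 (prior 1/6): the presenter has 3 equally likely choices, so probability 1/3; weight (1/6)·(1/3) = 1/18.
If it is in envelope 3 (prior 2/9): the presenter has 4 equally likely choices, so probability 1/4; weight (2/9)·(1/4) = 1/18.
If it is in envelope 4 (prior 1/3): the presenter has 3 equally likely choices, so probability 1/3; weight (1/3)·(1/3) = 1/9.
If it is in envelope 5 (prior 1/18): the presenter opened envelope 5, so this case is ruled out; weight (1/18)·0 = 0.
The weights sum to 8/27.
So P(the cheque in envelope 4 | the presenter opened envelope 5) = (1/9) / (8/27) = 3/8.

3/8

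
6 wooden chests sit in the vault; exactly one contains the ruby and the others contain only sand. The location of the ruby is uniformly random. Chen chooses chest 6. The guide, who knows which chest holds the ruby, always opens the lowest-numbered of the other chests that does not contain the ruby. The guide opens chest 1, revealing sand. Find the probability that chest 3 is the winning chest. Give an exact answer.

Consider each possible location of the ruby in turn.
If it is in chest 1 (prior 1/6): the guide opened chest 1, so this case is ruled out; weight (1/6)·0 = 0.
If it is in any of chests 2, 3, 4, 5, and 6 (prior 1/6 each): chest 1 is the lowest-numbered option available, probability 1; weight (1/6)·1 = 1/6 each.
The weights sum to 5/6.
So P(the ruby in chest 3 | the guide opened chest 1) = (1/6) / (5/6) = 1/5.

1/5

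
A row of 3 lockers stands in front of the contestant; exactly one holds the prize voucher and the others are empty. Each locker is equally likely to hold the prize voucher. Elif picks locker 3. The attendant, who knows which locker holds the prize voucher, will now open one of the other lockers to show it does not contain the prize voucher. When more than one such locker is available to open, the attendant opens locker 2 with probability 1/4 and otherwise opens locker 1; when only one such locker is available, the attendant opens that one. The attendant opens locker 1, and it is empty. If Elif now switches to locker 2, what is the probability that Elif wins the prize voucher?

Condition on the true location of the prize voucher.
If it is in locker 1 (prior 1/3): the attendant opened locker 1, so this case is ruled out; weight (1/3)·0 = 0.
If it is in locker 2 (prior 1/3): only locker 1 is available, probability 1; weight (1/3)·1 = 1/3.
If it is in locker 3 (prior 1/3): locker 2 is available but not opened, probability 3/4; weight (1/3)·(3/4) = 1/4.
The weights sum to 7/12.
So P(the prize voucher in locker 2 | the attendant opened locker 1) = (1/3) / (7/12) = 4/7.

4/7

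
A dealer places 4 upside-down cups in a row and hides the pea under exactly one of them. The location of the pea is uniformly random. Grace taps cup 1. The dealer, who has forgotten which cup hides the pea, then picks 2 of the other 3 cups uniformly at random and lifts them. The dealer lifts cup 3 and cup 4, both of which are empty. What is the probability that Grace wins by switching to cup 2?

1/2

Condition on the true location of the pea.
If it is under either of cups 1 and 2 (prior 1/4 each): the dealer picks exactly this set with probability 1/3 regardless, and none is the prize; weight (1/4)·(1/3) = 1/12 each.
If it is under either of cups 3 and 4 (prior 1/4 each): that cup was opened and seen not to hold the prize — ruled out; weight (1/4)·0 = 0 each.
The weights sum to 1/6.
So P(the pea under cup 2 | the dealer opened cup 3 and cup 4) = (1/12) / (1/6) = 1/2.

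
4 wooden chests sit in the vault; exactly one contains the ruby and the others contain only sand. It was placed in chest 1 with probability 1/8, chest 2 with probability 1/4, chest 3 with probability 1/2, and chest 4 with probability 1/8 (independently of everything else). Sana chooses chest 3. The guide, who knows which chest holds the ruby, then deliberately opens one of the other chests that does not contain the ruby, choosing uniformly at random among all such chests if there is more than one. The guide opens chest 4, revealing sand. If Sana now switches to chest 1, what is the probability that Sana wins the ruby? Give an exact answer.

Apply Bayes' rule, conditioning on where the ruby actually is.
If it is in chest 1 (prior 1/8): the guide has 2 equally likely choices, so probability 1/2; weight (1/8)·(1/2) = 1/16.
If it is in chest 2 (prior 1/4): the guide has 2 equally likely choices, so probability 1/2; weight (1/4)·(1/2) = 1/8.
If it is in chest 3 (prior 1/2): the guide has 3 equally likely choices, so probability 1/3; weight (1/2)·(1/3) = 1/6.
If it is in chest 4 (prior 1/8): the guide opened chest 4, so this case is ruled out; weight (1/8)·0 = 0.
The weights sum to 17/48.
So P(the ruby in chest 1 | the guide opened chest 4) = (1/16) / (17/48) = 3/17.

3/17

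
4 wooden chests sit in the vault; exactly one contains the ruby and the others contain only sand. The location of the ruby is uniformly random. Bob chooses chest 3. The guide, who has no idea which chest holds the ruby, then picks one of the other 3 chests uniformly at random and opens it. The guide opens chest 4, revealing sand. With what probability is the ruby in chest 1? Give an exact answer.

Condition on the true location of the ruby.
If it is in any of chests 1, 2, and 3 (prior 1/4 each): the guide picks chest 4 with probability 1/3 regardless, and it is not the prize; weight (1/4)·(1/3) = 1/12 each.
If it is in chest 4 (prior 1/4): the guide opened chest 4, so this case is ruled out; weight (1/4)·0 = 0.
The weights sum to 1/4.
So P(the ruby in chest 1 | the guide opened chest 4) = (1/12) / (1/4) = 1/3.

1/3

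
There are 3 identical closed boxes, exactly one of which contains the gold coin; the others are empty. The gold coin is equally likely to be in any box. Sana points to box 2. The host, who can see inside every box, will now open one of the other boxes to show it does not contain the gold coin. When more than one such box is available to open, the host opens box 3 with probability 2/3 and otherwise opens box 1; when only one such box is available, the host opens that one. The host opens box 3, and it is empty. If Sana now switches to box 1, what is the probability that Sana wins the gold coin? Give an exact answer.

Condition on the true location of the gold coin.
If it is in box 1 (prior 1/3): only box 3 is available, probability 1; weight (1/3)·1 = 1/3.
If it is in box 2 (prior 1/3): box 3 is available, opened with probability 2/3; weight (1/3)·(2/3) = 2/9.
If it is in box 3 (prior 1/3): the host opened box 3, so this case is ruled out; weight (1/3)·0 = 0.
The weights sum to 5/9.
So P(the gold coin in box 1 | the host opened box 3) = (1/3) / (5/9) = 3/5.

3/5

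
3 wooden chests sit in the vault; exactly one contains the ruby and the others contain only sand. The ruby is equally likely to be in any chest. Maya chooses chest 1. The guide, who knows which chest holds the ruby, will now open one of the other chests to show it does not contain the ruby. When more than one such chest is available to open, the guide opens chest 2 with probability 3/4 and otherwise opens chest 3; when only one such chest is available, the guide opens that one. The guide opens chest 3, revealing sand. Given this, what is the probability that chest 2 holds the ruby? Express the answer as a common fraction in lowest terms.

Apply Bayes' rule, conditioning on where the ruby actually is.
If it is in chest 1 (prior 1/3): chest 2 is available but not opened, probability 1/4; weight (1/3)·(1/4) = 1/12.
If it is in chest 2 (prior 1/3): only chest 3 is available, probability 1; weight (1/3)·1 = 1/3.
If it is in chest 3 (prior 1/3): the guide opened chest 3, so this case is ruled out; weight (1/3)·0 = 0.
The weights sum to 5/12.
So P(the ruby in chest 2 | the guide opened chest 3) = (1/3) / (5/12) = 4/5.

4/5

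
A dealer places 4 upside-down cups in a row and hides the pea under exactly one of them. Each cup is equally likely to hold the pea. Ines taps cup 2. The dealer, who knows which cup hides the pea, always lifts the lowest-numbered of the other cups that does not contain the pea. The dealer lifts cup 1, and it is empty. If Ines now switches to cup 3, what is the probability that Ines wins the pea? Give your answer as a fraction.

1/3

Condition on the true location of the pea.
If it is under cup 1 (prior 1/4): the dealer opened cup 1, so this case is ruled out; weight (1/4)·0 = 0.
If it is under any of cups 2, 3, and 4 (prior 1/4 each): cup 1 is the lowest-numbered option available, probability 1; weight (1/4)·1 = 1/4 each.
The weights sum to 3/4.
So P(the pea under cup 3 | the dealer opened cup 1) = (1/4) / (3/4) = 1/3.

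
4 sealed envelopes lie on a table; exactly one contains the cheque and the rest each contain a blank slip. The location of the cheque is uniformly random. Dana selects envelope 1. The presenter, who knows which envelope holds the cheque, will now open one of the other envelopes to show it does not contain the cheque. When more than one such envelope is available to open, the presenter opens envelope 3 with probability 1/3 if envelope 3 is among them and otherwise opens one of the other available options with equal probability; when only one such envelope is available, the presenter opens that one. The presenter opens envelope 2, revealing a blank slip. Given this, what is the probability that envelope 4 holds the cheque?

Consider each possible location of the cheque in turn.
If it is in envelope 1 (prior 1/4): envelope 3 is available but not opened; envelope 2 gets probability (1 − 1/3)/2 = 1/3; weight (1/4)·(1/3) = 1/12.
If it is in envelope 2 (prior 1/4): the presenter opened envelope 2, so this case is ruled out; weight (1/4)·0 = 0.
If it is in envelope 3 (prior 1/4): envelope 3 holds the prize so is unavailable; the presenter chooses uniformly among the 2 others, probability 1/2; weight (1/4)·(1/2) = 1/8.
If it is in envelope 4 (prior 1/4): envelope 3 is available but not opened, probability 2/3; weight (1/4)·(2/3) = 1/6.
The weights sum to 3/8.
So P(the cheque in envelope 4 | the presenter opened envelope 2) = (1/6) / (3/8) = 4/9.

4/9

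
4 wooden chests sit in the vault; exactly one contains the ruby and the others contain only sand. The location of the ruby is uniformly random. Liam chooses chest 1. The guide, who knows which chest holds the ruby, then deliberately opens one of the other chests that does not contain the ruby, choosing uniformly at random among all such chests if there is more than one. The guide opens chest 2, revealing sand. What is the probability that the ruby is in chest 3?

Consider each possible location of the ruby in turn.
If it is in chest 1 (prior 1/4): the guide has 3 equally likely choices, so probability 1/3; weight (1/4)·(1/3) = 1/12.
If it is in chest 2 (prior 1/4): the guide opened chest 2, so this case is ruled out; weight (1/4)·0 = 0.
If it is in either of chests 3 and 4 (prior 1/4 each): the guide has 2 equally likely choices, so probability 1/2; weight (1/4)·(1/2) = 1/8 each.
The weights sum to 1/3.
So P(the ruby in chest 3 | the guide opened chest 2) = (1/8) / (1/3) = 3/8.

3/8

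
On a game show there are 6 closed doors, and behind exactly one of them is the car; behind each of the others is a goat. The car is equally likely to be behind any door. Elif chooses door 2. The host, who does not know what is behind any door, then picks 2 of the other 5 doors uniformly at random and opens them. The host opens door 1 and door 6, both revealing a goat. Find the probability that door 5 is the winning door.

Consider each possible location of the car in turn.
If it is behind either of doors 1 and 6 (prior 1/6 each): that door was opened and seen not to hold the prize — ruled out; weight (1/6)·0 = 0 each.
If it is behind any of doors 2, 3, 4, and 5 (prior 1/6 each): the host picks exactly this set with probability 1/10 regardless, and none is the prize; weight (1/6)·(1/10) = 1/60 each.
The weights sum to 1/15.
So P(the car behind door 5 | the host opened door 1 and door 6) = (1/60) / (1/15) = 1/4.

1/4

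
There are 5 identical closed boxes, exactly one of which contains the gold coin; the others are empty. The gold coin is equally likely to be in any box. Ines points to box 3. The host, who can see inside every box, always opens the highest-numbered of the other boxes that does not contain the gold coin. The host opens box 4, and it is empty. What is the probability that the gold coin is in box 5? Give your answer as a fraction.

1

Condition on the true location of the gold coin.
If it is in any of boxes 1, 2, and 3 (prior 1/5 each): the host would have opened box 5 instead, probability 0; weight (1/5)·0 = 0 each.
If it is in box 4 (prior 1/5): the host opened box 4, so this case is ruled out; weight (1/5)·0 = 0.
If it is in box 5 (prior 1/5): box 4 is the highest-numbered option available, probability 1; weight (1/5)·1 = 1/5.
The weights sum to 1/5.
So P(the gold coin in box 5 | the host opened box 4) = (1/5) / (1/5) = 1.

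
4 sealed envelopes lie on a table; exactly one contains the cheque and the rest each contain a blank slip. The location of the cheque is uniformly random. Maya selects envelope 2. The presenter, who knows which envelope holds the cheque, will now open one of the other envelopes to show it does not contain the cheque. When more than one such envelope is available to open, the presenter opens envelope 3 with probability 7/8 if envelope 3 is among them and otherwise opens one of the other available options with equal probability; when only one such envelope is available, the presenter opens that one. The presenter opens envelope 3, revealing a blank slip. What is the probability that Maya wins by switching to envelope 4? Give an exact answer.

Apply Bayes' rule, conditioning on where the cheque actually is.
If it is in any of envelopes 1, 2, and 4 (prior 1/4 each): envelope 3 is available, opened with probability 7/8; weight (1/4)·(7/8) = 7/32 each.
If it is in envelope 3 (prior 1/4): the presenter opened envelope 3, so this case is ruled out; weight (1/4)·0 = 0.
The weights sum to 21/32.
So P(the cheque in envelope 4 | the presenter opened envelope 3) = (7/32) / (21/32) = 1/3.

1/3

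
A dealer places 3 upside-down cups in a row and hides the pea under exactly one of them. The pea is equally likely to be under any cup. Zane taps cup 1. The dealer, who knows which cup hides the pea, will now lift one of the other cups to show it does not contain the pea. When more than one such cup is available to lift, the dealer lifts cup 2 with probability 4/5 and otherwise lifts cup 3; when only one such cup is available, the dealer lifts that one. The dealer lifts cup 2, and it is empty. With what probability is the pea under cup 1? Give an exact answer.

Condition on the true location of the pea.
If it is under cup 1 (prior 1/3): cup 2 is available, opened with probability 4/5; weight (1/3)·(4/5) = 4/15.
If it is under cup 2 (prior 1/3): the dealer opened cup 2, so this case is ruled out; weight (1/3)·0 = 0.
If it is under cup 3 (prior 1/3): only cup 2 is available, probability 1; weight (1/3)·1 = 1/3.
The weights sum to 3/5.
So P(the pea under cup 1 | the dealer opened cup 2) = (4/15) / (3/5) = 4/9.

4/9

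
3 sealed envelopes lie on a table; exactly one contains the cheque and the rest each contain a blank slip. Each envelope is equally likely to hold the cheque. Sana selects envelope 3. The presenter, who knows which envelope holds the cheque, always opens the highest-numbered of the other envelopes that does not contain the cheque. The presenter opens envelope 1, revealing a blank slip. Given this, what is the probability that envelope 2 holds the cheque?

Apply Bayes' rule, conditioning on where the cheque actually is.
If it is in envelope 1 (prior 1/3): the presenter opened envelope 1, so this case is ruled out; weight (1/3)·0 = 0.
If it is in envelope 2 (prior 1/3): envelope 1 is the highest-numbered option available, probability 1; weight (1/3)·1 = 1/3.
If it is in envelope 3 (prior 1/3): the presenter would have opened envelope 2 instead, probability 0; weight (1/3)·0 = 0.
The weights sum to 1/3.
So P(the cheque in envelope 2 | the presenter opened envelope 1) = (1/3) / (1/3) = 1.

1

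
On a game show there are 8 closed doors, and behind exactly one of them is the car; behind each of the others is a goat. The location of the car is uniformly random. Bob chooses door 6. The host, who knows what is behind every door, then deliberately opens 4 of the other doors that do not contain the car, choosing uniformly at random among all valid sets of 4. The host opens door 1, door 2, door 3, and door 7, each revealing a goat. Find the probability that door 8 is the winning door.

Apply Bayes' rule, conditioning on where the car actually is.
If it is behind any of doors 1, 2, 3, and 7 (prior 1/8 each): that door was opened and seen not to hold the prize — ruled out; weight (1/8)·0 = 0 each.
If it is behind any of doors 4, 5, and 8 (prior 1/8 each): the host has 15 equally likely choices, so probability 1/15; weight (1/8)·(1/15) = 1/120 each.
If it is behind door 6 (prior 1/8): the host has 35 equally likely choices, so probability 1/35; weight (1/8)·(1/35) = 1/280.
The weights sum to 1/35.
So P(the car behind door 8 | the host opened door 1, door 2, door 3, and door 7) = (1/120) / (1/35) = 7/24.

7/24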